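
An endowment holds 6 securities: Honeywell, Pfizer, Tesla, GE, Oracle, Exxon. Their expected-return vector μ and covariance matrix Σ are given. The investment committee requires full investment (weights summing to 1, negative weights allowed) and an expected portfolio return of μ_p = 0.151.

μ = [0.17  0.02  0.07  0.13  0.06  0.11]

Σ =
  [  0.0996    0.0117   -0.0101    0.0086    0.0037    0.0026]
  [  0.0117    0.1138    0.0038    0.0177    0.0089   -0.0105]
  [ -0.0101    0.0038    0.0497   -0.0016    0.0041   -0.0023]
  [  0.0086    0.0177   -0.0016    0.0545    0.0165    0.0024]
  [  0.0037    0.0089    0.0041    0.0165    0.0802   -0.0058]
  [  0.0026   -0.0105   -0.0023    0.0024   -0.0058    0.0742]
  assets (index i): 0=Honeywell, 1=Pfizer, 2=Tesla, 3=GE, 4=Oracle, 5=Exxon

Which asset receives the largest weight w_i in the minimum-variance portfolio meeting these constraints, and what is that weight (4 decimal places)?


GE (0.4555)

p=Σ⁻¹μ = [1.7020  -0.2847  1.8867  2.1218  0.2690  1.3934]
q=Σ⁻¹𝟙 = [9.8162  5.8296  22.0281  12.2291  8.8069  14.9337]
a=μᵀp=0.860970  b=𝟙ᵀp=7.088225  c=𝟙ᵀq=73.643714  D=ac−b²=13.162088
λ₁=(c·0.151−b)/D = (73.643714·0.151−7.088225)/13.162088 = 0.306333
λ₂=(a−b·0.151)/D = (0.860970−7.088225·0.151)/13.162088 = -0.015906
w* = 0.306333·p + -0.015906·q:
  w_0 = 0.306333·1.7020 + -0.015906·9.8162 = 0.3653  (Honeywell)
  w_1 = 0.306333·-0.2847 + -0.015906·5.8296 = -0.1799  (Pfizer)
  w_2 = 0.306333·1.8867 + -0.015906·22.0281 = 0.2276  (Tesla)
  w_3 = 0.306333·2.1218 + -0.015906·12.2291 = 0.4555  (GE)
  w_4 = 0.306333·0.2690 + -0.015906·8.8069 = -0.0577  (Oracle)
  w_5 = 0.306333·1.3934 + -0.015906·14.9337 = 0.1893  (Exxon)
Σw_i=1.0000  μᵀw=0.1510
σ²=wᵀΣw=λ₁·μ_p+λ₂ = 0.306333·0.151 + -0.015906 = 0.030351 ≈ 0.0304


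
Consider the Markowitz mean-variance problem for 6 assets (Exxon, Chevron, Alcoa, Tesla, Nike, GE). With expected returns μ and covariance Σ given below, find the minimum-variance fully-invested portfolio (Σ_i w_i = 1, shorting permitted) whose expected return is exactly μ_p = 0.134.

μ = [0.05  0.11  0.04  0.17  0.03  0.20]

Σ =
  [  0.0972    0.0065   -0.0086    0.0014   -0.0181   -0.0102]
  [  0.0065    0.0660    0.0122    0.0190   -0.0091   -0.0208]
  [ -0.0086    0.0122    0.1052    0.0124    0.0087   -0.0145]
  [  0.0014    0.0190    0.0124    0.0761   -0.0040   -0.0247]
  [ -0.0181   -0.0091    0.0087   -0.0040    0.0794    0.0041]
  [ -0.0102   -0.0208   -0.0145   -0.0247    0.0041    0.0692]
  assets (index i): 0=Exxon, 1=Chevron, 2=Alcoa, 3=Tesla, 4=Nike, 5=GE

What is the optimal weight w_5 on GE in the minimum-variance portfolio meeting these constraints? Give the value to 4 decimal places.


0.3378

x=Σ⁻¹μ = [1.0085  2.2017  0.4435  3.2220  0.7207  4.9009]
y=Σ⁻¹𝟙 = [15.8149  18.5081  9.3117  17.1375  16.6443  29.4271]
a=μᵀx=1.859881  b=𝟙ᵀx=12.497233  c=𝟙ᵀy=106.843625  D=ac−b²=42.535589
λ₁=(c·0.134−b)/D = (106.843625·0.134−12.497233)/42.535589 = 0.042783
λ₂=(a−b·0.134)/D = (1.859881−12.497233·0.134)/42.535589 = 0.004355
w* = 0.042783·x + 0.004355·y:
  w_0 = 0.042783·1.0085 + 0.004355·15.8149 = 0.1120  (Exxon)
  w_1 = 0.042783·2.2017 + 0.004355·18.5081 = 0.1748  (Chevron)
  w_2 = 0.042783·0.4435 + 0.004355·9.3117 = 0.0595  (Alcoa)
  w_3 = 0.042783·3.2220 + 0.004355·17.1375 = 0.2125  (Tesla)
  w_4 = 0.042783·0.7207 + 0.004355·16.6443 = 0.1033  (Nike)
  w_5 = 0.042783·4.9009 + 0.004355·29.4271 = 0.3378  (GE)
Σw_i=1.0000  μᵀw=0.1340
σ²=wᵀΣw=λ₁·μ_p+λ₂ = 0.042783·0.134 + 0.004355 = 0.010088 ≈ 0.0101


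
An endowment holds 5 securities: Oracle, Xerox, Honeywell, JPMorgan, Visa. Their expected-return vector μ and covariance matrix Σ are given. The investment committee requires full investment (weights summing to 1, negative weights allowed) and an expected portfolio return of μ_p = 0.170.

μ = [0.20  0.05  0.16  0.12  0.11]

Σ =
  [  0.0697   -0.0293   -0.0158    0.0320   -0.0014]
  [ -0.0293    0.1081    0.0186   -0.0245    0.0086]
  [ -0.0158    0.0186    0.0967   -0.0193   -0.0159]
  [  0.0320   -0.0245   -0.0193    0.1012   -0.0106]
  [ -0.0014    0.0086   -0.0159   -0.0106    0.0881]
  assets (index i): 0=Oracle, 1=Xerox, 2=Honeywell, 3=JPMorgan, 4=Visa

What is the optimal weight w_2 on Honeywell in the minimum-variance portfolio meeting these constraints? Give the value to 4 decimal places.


0.3162

u=Σ⁻¹μ = [3.4519  1.0549  2.5101  1.0143  1.7755]
v=Σ⁻¹𝟙 = [18.2424  13.0220  15.5644  11.7626  14.5937]
a=μᵀu=1.461758  b=𝟙ᵀu=9.806691  c=𝟙ᵀv=73.185039  D=ac−b²=10.807639
λ₁=(c·0.170−b)/D = (73.185039·0.170−9.806691)/10.807639 = 0.243787
λ₂=(a−b·0.170)/D = (1.461758−9.806691·0.170)/10.807639 = -0.019003
w* = 0.243787·u + -0.019003·v:
  w_0 = 0.243787·3.4519 + -0.019003·18.2424 = 0.4949  (Oracle)
  w_1 = 0.243787·1.0549 + -0.019003·13.0220 = 0.0097  (Xerox)
  w_2 = 0.243787·2.5101 + -0.019003·15.5644 = 0.3162  (Honeywell)
  w_3 = 0.243787·1.0143 + -0.019003·11.7626 = 0.0238  (JPMorgan)
  w_4 = 0.243787·1.7755 + -0.019003·14.5937 = 0.1555  (Visa)
Σw_i=1.0000  μᵀw=0.1700
σ²=wᵀΣw=λ₁·μ_p+λ₂ = 0.243787·0.170 + -0.019003 = 0.022441 ≈ 0.0224


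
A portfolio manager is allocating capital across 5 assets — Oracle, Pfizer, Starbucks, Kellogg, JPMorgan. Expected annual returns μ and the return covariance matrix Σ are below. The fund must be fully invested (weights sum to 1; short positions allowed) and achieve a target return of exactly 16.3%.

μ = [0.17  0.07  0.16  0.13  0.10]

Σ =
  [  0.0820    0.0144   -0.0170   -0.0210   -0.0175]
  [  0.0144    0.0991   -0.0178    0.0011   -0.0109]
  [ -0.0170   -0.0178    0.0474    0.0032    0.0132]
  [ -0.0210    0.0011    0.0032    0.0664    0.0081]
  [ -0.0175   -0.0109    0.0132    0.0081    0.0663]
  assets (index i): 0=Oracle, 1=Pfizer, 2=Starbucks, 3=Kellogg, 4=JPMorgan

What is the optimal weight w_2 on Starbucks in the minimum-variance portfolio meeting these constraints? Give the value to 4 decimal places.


0.4523

p=Σ⁻¹μ = [3.8459  1.0990  4.5759  2.7578  1.4561]
q=Σ⁻¹𝟙 = [24.1142  13.3113  29.1355  19.1721  15.4934]
a=μᵀp=1.966985  b=𝟙ᵀp=13.734597  c=𝟙ᵀq=101.226508  D=ac−b²=10.471846
λ₁=(c·0.163−b)/D = (101.226508·0.163−13.734597)/10.471846 = 0.264072
λ₂=(a−b·0.163)/D = (1.966985−13.734597·0.163)/10.471846 = -0.025951
w* = 0.264072·p + -0.025951·q:
  w_0 = 0.264072·3.8459 + -0.025951·24.1142 = 0.3898  (Oracle)
  w_1 = 0.264072·1.0990 + -0.025951·13.3113 = -0.0552  (Pfizer)
  w_2 = 0.264072·4.5759 + -0.025951·29.1355 = 0.4523  (Starbucks)
  w_3 = 0.264072·2.7578 + -0.025951·19.1721 = 0.2307  (Kellogg)
  w_4 = 0.264072·1.4561 + -0.025951·15.4934 = -0.0175  (JPMorgan)
Σw_i=1.0000  μᵀw=0.1630
σ²=wᵀΣw=λ₁·μ_p+λ₂ = 0.264072·0.163 + -0.025951 = 0.017093 ≈ 0.0171


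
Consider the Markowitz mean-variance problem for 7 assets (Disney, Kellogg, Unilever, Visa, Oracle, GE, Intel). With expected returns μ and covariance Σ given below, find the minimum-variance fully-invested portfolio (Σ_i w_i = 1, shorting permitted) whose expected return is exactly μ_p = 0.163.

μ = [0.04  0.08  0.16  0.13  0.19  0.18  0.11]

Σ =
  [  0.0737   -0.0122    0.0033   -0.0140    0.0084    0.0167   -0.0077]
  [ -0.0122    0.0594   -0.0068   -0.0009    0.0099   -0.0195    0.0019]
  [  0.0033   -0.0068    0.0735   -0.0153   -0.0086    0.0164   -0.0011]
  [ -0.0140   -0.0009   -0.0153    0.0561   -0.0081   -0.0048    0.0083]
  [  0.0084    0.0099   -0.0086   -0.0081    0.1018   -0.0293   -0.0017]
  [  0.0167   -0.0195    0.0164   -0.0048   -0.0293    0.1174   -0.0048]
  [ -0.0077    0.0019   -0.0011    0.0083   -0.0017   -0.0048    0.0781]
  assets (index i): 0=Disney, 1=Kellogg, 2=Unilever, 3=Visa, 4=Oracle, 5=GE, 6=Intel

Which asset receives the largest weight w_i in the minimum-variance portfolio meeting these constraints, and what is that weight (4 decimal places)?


Oracle (0.2597)

p=Σ⁻¹μ = [0.7761  2.1384  2.9658  3.7672  2.8204  2.2738  1.2755]
q=Σ⁻¹𝟙 = [19.4231  24.9384  20.3008  29.7966  13.5898  12.1731  12.2756]
a=μᵀp=2.251850  b=𝟙ᵀp=16.017220  c=𝟙ᵀq=132.497445  D=ac−b²=41.813033
λ₁=(c·0.163−b)/D = (132.497445·0.163−16.017220)/41.813033 = 0.133448
λ₂=(a−b·0.163)/D = (2.251850−16.017220·0.163)/41.813033 = -0.008585
w* = 0.133448·p + -0.008585·q:
  w_0 = 0.133448·0.7761 + -0.008585·19.4231 = -0.0632  (Disney)
  w_1 = 0.133448·2.1384 + -0.008585·24.9384 = 0.0713  (Kellogg)
  w_2 = 0.133448·2.9658 + -0.008585·20.3008 = 0.2215  (Unilever)
  w_3 = 0.133448·3.7672 + -0.008585·29.7966 = 0.2469  (Visa)
  w_4 = 0.133448·2.8204 + -0.008585·13.5898 = 0.2597  (Oracle)
  w_5 = 0.133448·2.2738 + -0.008585·12.1731 = 0.1989  (GE)
  w_6 = 0.133448·1.2755 + -0.008585·12.2756 = 0.0648  (Intel)
Σw_i=1.0000  μᵀw=0.1630
σ²=wᵀΣw=λ₁·μ_p+λ₂ = 0.133448·0.163 + -0.008585 = 0.013167 ≈ 0.0132


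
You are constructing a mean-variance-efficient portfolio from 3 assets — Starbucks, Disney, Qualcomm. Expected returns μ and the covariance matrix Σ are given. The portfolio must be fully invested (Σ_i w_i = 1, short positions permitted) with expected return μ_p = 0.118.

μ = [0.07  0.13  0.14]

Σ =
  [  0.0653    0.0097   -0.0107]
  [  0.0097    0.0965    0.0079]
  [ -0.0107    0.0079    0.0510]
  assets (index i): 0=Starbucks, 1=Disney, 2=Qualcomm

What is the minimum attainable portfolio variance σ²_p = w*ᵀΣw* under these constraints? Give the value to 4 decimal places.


0.0222

u=Σ⁻¹μ = [1.4013  0.9698  2.8889]
v=Σ⁻¹𝟙 = [17.9747  6.7273  22.3369]
a=μᵀu=0.628605  b=𝟙ᵀu=5.259951  c=𝟙ᵀv=47.038973  D=ac−b²=1.901860
λ₁=(c·0.118−b)/D = (47.038973·0.118−5.259951)/1.901860 = 0.152823
λ₂=(a−b·0.118)/D = (0.628605−5.259951·0.118)/1.901860 = 0.004170
w* = 0.152823·u + 0.004170·v:
  w_0 = 0.152823·1.4013 + 0.004170·17.9747 = 0.2891  (Starbucks)
  w_1 = 0.152823·0.9698 + 0.004170·6.7273 = 0.1763  (Disney)
  w_2 = 0.152823·2.8889 + 0.004170·22.3369 = 0.5346  (Qualcomm)
Σw_i=1.0000  μᵀw=0.1180
σ²=wᵀΣw=λ₁·μ_p+λ₂ = 0.152823·0.118 + 0.004170 = 0.022203 ≈ 0.0222


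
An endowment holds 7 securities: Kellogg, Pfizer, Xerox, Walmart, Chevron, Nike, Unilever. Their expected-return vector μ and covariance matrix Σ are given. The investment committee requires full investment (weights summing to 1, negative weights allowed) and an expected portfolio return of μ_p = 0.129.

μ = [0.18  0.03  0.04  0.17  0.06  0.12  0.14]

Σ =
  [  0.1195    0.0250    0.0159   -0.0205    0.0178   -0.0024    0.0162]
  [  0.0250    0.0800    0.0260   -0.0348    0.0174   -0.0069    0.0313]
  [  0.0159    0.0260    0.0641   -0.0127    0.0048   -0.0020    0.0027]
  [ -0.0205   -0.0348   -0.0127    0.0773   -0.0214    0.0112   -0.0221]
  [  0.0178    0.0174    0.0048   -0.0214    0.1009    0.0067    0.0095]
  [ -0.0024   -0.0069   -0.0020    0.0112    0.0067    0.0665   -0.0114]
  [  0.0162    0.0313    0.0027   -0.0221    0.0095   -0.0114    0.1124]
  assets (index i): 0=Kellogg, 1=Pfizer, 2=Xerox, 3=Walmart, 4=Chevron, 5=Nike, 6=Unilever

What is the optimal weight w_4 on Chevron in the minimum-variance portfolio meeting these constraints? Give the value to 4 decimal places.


g=Σ⁻¹μ = [1.6121  0.4902  0.6243  3.3675  0.6520  1.5787  1.6288]
h=Σ⁻¹𝟙 = [5.8564  12.8467  13.3693  26.0426  9.7441  13.2961  9.7996]
a=μᵀg=1.358930  b=𝟙ᵀg=9.953690  c=𝟙ᵀh=90.954802  D=ac−b²=24.525296
λ₁=(c·0.129−b)/D = (90.954802·0.129−9.953690)/24.525296 = 0.072557
λ₂=(a−b·0.129)/D = (1.358930−9.953690·0.129)/24.525296 = 0.003054
w* = 0.072557·g + 0.003054·h:
  w_0 = 0.072557·1.6121 + 0.003054·5.8564 = 0.1349  (Kellogg)
  w_1 = 0.072557·0.4902 + 0.003054·12.8467 = 0.0748  (Pfizer)
  w_2 = 0.072557·0.6243 + 0.003054·13.3693 = 0.0861  (Xerox)
  w_3 = 0.072557·3.3675 + 0.003054·26.0426 = 0.3239  (Walmart)
  w_4 = 0.072557·0.6520 + 0.003054·9.7441 = 0.0771  (Chevron)
  w_5 = 0.072557·1.5787 + 0.003054·13.2961 = 0.1552  (Nike)
  w_6 = 0.072557·1.6288 + 0.003054·9.7996 = 0.1481  (Unilever)
Σw_i=1.0000  μᵀw=0.1290
σ²=wᵀΣw=λ₁·μ_p+λ₂ = 0.072557·0.129 + 0.003054 = 0.012414 ≈ 0.0124

0.0771


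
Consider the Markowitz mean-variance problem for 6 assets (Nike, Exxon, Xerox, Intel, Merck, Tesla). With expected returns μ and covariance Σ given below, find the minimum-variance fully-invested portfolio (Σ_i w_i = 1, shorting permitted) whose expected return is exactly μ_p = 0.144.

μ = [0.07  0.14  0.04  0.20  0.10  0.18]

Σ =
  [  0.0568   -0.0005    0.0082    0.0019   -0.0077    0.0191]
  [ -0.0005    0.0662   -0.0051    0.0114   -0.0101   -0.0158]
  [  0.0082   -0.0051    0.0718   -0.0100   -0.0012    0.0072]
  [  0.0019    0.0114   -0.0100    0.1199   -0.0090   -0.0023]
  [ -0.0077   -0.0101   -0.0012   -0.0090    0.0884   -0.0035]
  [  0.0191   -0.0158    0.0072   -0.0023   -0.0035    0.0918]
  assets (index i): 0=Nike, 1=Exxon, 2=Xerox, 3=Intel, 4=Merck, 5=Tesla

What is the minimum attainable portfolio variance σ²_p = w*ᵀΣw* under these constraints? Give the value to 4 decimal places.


u=Σ⁻¹μ = [0.5410  2.7257  0.7087  1.6370  1.7599  2.3699]
v=Σ⁻¹𝟙 = [13.9032  19.9345  14.1407  8.8444  16.3354  11.1668]
a=μᵀu=1.377782  b=𝟙ᵀu=9.742134  c=𝟙ᵀv=84.325095  D=ac−b²=21.272393
λ₁=(c·0.144−b)/D = (84.325095·0.144−9.742134)/21.272393 = 0.112854
λ₂=(a−b·0.144)/D = (1.377782−9.742134·0.144)/21.272393 = -0.001179
w* = 0.112854·u + -0.001179·v:
  w_0 = 0.112854·0.5410 + -0.001179·13.9032 = 0.0447  (Nike)
  w_1 = 0.112854·2.7257 + -0.001179·19.9345 = 0.2841  (Exxon)
  w_2 = 0.112854·0.7087 + -0.001179·14.1407 = 0.0633  (Xerox)
  w_3 = 0.112854·1.6370 + -0.001179·8.8444 = 0.1743  (Intel)
  w_4 = 0.112854·1.7599 + -0.001179·16.3354 = 0.1793  (Merck)
  w_5 = 0.112854·2.3699 + -0.001179·11.1668 = 0.2543  (Tesla)
Σw_i=1.0000  μᵀw=0.1440
σ²=wᵀΣw=λ₁·μ_p+λ₂ = 0.112854·0.144 + -0.001179 = 0.015072 ≈ 0.0151

0.0151


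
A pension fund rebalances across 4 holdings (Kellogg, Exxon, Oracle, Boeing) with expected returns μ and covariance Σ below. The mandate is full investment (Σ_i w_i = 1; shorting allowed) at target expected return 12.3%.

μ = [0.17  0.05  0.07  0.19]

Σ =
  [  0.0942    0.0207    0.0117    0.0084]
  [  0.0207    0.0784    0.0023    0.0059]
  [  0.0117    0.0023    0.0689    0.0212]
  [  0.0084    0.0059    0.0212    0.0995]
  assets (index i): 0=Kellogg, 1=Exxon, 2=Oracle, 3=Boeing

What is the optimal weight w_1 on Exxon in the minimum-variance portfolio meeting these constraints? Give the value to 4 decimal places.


g=Σ⁻¹μ = [1.6079  0.0773  0.2097  1.7245]
h=Σ⁻¹𝟙 = [6.4056  10.2467  11.0707  6.5431]
a=μᵀg=0.619544  b=𝟙ᵀg=3.619420  c=𝟙ᵀh=34.266060  D=ac−b²=8.129126
λ₁=(c·0.123−b)/D = (34.266060·0.123−3.619420)/8.129126 = 0.073231
λ₂=(a−b·0.123)/D = (0.619544−3.619420·0.123)/8.129126 = 0.021448
w* = 0.073231·g + 0.021448·h:
  w_0 = 0.073231·1.6079 + 0.021448·6.4056 = 0.2551  (Kellogg)
  w_1 = 0.073231·0.0773 + 0.021448·10.2467 = 0.2254  (Exxon)
  w_2 = 0.073231·0.2097 + 0.021448·11.0707 = 0.2528  (Oracle)
  w_3 = 0.073231·1.7245 + 0.021448·6.5431 = 0.2666  (Boeing)
Σw_i=1.0000  μᵀw=0.1230
σ²=wᵀΣw=λ₁·μ_p+λ₂ = 0.073231·0.123 + 0.021448 = 0.030456 ≈ 0.0305

0.2254


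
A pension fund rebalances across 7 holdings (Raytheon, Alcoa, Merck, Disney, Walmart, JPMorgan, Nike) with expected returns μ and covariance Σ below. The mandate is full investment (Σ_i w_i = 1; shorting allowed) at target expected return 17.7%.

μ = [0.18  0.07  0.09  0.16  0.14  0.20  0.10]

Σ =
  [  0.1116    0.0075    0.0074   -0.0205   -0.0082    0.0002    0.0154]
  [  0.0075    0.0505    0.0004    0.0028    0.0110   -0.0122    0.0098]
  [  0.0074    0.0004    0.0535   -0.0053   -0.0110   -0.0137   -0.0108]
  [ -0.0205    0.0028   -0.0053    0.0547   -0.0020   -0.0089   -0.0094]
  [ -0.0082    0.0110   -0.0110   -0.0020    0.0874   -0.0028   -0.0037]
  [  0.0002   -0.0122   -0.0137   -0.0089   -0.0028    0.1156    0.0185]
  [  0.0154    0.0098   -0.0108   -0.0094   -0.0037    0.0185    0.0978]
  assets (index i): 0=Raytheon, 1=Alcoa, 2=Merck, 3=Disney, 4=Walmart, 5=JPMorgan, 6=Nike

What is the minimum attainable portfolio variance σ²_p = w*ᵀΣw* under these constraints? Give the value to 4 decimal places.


p=Σ⁻¹μ = [2.2507  0.6366  3.1447  4.6983  2.3575  2.4193  1.0347]
q=Σ⁻¹𝟙 = [11.1021  14.1857  29.1627  29.3653  15.9682  14.4776  10.9637]
a=μᵀp=2.401834  b=𝟙ᵀp=16.541896  c=𝟙ᵀq=125.225250  D=ac−b²=27.135890
λ₁=(c·0.177−b)/D = (125.225250·0.177−16.541896)/27.135890 = 0.207215
λ₂=(a−b·0.177)/D = (2.401834−16.541896·0.177)/27.135890 = -0.019387
w* = 0.207215·p + -0.019387·q:
  w_0 = 0.207215·2.2507 + -0.019387·11.1021 = 0.2512  (Raytheon)
  w_1 = 0.207215·0.6366 + -0.019387·14.1857 = -0.1431  (Alcoa)
  w_2 = 0.207215·3.1447 + -0.019387·29.1627 = 0.0863  (Merck)
  w_3 = 0.207215·4.6983 + -0.019387·29.3653 = 0.4043  (Disney)
  w_4 = 0.207215·2.3575 + -0.019387·15.9682 = 0.1789  (Walmart)
  w_5 = 0.207215·2.4193 + -0.019387·14.4776 = 0.2206  (JPMorgan)
  w_6 = 0.207215·1.0347 + -0.019387·10.9637 = 0.0019  (Nike)
Σw_i=1.0000  μᵀw=0.1770
σ²=wᵀΣw=λ₁·μ_p+λ₂ = 0.207215·0.177 + -0.019387 = 0.017290 ≈ 0.0173

0.0173


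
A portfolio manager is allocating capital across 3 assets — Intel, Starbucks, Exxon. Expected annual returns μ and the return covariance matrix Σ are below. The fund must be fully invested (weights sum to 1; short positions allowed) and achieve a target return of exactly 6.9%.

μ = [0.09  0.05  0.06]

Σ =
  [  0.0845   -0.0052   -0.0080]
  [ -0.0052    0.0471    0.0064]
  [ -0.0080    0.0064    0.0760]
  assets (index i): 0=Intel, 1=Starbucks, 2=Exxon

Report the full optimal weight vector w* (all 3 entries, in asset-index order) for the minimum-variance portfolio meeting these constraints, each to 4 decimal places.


u=Σ⁻¹μ = [1.2099  1.0830  0.8256]
v=Σ⁻¹𝟙 = [14.3514  21.0637  12.8948]
a=μᵀu=0.212577  b=𝟙ᵀu=3.118494  c=𝟙ᵀv=48.309837  D=ac−b²=0.544557
λ₁=(c·0.069−b)/D = (48.309837·0.069−3.118494)/0.544557 = 0.394605
λ₂=(a−b·0.069)/D = (0.212577−3.118494·0.069)/0.544557 = -0.004773
w* = 0.394605·u + -0.004773·v:
  w_0 = 0.394605·1.2099 + -0.004773·14.3514 = 0.4089  (Intel)
  w_1 = 0.394605·1.0830 + -0.004773·21.0637 = 0.3268  (Starbucks)
  w_2 = 0.394605·0.8256 + -0.004773·12.8948 = 0.2643  (Exxon)
Σw_i=1.0000  μᵀw=0.0690
σ²=wᵀΣw=λ₁·μ_p+λ₂ = 0.394605·0.069 + -0.004773 = 0.022455 ≈ 0.0225

0.4089  0.3268  0.2643


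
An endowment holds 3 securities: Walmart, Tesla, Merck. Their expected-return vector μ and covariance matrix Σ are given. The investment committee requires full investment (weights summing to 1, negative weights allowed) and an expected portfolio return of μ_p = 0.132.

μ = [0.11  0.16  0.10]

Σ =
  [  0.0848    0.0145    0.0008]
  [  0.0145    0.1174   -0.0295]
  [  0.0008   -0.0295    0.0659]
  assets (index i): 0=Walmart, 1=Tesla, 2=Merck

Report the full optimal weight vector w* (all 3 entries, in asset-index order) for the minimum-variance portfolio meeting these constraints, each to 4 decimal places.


p=Σ⁻¹μ = [0.9627  1.8279  2.3240]
q=Σ⁻¹𝟙 = [9.4522  12.5458  20.6759]
a=μᵀp=0.630770  b=𝟙ᵀp=5.114662  c=𝟙ᵀq=42.673902  D=ac−b²=0.757624
λ₁=(c·0.132−b)/D = (42.673902·0.132−5.114662)/0.757624 = 0.684103
λ₂=(a−b·0.132)/D = (0.630770−5.114662·0.132)/0.757624 = -0.058559
w* = 0.684103·p + -0.058559·q:
  w_0 = 0.684103·0.9627 + -0.058559·9.4522 = 0.1051  (Walmart)
  w_1 = 0.684103·1.8279 + -0.058559·12.5458 = 0.5158  (Tesla)
  w_2 = 0.684103·2.3240 + -0.058559·20.6759 = 0.3791  (Merck)
Σw_i=1.0000  μᵀw=0.1320
σ²=wᵀΣw=λ₁·μ_p+λ₂ = 0.684103·0.132 + -0.058559 = 0.031742 ≈ 0.0317

0.1051  0.5158  0.3791


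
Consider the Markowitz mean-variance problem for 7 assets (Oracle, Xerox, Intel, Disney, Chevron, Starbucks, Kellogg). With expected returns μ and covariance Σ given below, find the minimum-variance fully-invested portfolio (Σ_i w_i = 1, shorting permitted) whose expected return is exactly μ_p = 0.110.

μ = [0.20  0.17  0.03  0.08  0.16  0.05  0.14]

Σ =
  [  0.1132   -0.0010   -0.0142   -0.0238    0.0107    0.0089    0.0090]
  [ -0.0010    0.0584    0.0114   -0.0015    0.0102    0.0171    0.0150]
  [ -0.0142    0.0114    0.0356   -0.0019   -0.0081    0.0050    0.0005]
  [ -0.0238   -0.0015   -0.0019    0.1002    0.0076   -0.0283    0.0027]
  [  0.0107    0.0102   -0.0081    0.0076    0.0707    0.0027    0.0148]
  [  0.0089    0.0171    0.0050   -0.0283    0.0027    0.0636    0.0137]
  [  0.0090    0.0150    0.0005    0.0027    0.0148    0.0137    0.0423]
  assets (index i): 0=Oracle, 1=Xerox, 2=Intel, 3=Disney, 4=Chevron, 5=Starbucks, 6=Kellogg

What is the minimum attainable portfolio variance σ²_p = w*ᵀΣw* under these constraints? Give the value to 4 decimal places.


0.0105

p=Σ⁻¹μ = [1.9388  2.0797  1.3036  1.1585  1.3596  -0.0350  1.6060]
q=Σ⁻¹𝟙 = [13.6957  2.1820  33.9885  17.2423  11.2220  15.7114  9.4357]
a=μᵀp=1.313723  b=𝟙ᵀp=9.411202  c=𝟙ᵀq=103.477488  D=ac−b²=47.370006
λ₁=(c·0.110−b)/D = (103.477488·0.110−9.411202)/47.370006 = 0.041615
λ₂=(a−b·0.110)/D = (1.313723−9.411202·0.110)/47.370006 = 0.005879
w* = 0.041615·p + 0.005879·q:
  w_0 = 0.041615·1.9388 + 0.005879·13.6957 = 0.1612  (Oracle)
  w_1 = 0.041615·2.0797 + 0.005879·2.1820 = 0.0994  (Xerox)
  w_2 = 0.041615·1.3036 + 0.005879·33.9885 = 0.2541  (Intel)
  w_3 = 0.041615·1.1585 + 0.005879·17.2423 = 0.1496  (Disney)
  w_4 = 0.041615·1.3596 + 0.005879·11.2220 = 0.1226  (Chevron)
  w_5 = 0.041615·-0.0350 + 0.005879·15.7114 = 0.0909  (Starbucks)
  w_6 = 0.041615·1.6060 + 0.005879·9.4357 = 0.1223  (Kellogg)
Σw_i=1.0000  μᵀw=0.1100
σ²=wᵀΣw=λ₁·μ_p+λ₂ = 0.041615·0.110 + 0.005879 = 0.010457 ≈ 0.0105


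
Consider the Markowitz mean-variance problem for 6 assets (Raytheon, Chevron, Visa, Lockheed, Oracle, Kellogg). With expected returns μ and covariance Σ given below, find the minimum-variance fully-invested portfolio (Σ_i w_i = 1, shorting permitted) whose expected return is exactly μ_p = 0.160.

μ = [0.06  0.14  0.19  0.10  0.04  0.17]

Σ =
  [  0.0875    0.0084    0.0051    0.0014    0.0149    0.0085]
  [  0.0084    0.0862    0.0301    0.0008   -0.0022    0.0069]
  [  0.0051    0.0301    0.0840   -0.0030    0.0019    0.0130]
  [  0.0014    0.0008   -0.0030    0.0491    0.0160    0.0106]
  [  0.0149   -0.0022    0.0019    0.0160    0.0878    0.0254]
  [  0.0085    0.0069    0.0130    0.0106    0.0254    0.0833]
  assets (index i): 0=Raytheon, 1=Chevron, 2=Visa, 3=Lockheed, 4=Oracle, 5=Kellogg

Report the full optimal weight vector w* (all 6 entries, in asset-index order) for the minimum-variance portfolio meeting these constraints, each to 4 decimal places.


x=Σ⁻¹μ = [0.3961  0.8091  1.7883  1.9282  -0.4267  1.5390]
y=Σ⁻¹𝟙 = [8.5455  7.3616  8.4291  17.6731  5.1631  5.3843]
a=μᵀx=0.914202  b=𝟙ᵀx=6.034059  c=𝟙ᵀy=52.556803  D=ac−b²=11.637685
λ₁=(c·0.160−b)/D = (52.556803·0.160−6.034059)/11.637685 = 0.204081
λ₂=(a−b·0.160)/D = (0.914202−6.034059·0.160)/11.637685 = -0.004404
w* = 0.204081·x + -0.004404·y:
  w_0 = 0.204081·0.3961 + -0.004404·8.5455 = 0.0432  (Raytheon)
  w_1 = 0.204081·0.8091 + -0.004404·7.3616 = 0.1327  (Chevron)
  w_2 = 0.204081·1.7883 + -0.004404·8.4291 = 0.3278  (Visa)
  w_3 = 0.204081·1.9282 + -0.004404·17.6731 = 0.3157  (Lockheed)
  w_4 = 0.204081·-0.4267 + -0.004404·5.1631 = -0.1098  (Oracle)
  w_5 = 0.204081·1.5390 + -0.004404·5.3843 = 0.2904  (Kellogg)
Σw_i=1.0000  μᵀw=0.1600
σ²=wᵀΣw=λ₁·μ_p+λ₂ = 0.204081·0.160 + -0.004404 = 0.028249 ≈ 0.0282

0.0432  0.1327  0.3278  0.3157  -0.1098  0.2904


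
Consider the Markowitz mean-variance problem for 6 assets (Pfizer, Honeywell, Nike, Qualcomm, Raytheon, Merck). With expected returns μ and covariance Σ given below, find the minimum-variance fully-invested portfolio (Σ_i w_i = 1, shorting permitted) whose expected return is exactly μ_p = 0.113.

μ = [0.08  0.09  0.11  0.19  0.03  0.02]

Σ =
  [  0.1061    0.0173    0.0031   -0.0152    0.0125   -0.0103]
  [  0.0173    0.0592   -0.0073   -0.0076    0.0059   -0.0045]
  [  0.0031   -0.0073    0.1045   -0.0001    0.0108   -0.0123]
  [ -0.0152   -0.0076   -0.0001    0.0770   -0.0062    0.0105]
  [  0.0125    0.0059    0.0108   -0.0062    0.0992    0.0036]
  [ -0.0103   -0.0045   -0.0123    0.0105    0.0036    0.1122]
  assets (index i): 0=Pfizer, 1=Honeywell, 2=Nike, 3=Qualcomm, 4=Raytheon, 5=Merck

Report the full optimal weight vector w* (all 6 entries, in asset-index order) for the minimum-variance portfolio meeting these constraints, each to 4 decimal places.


0.1212  0.2555  0.1622  0.3094  0.0644  0.0872

g=Σ⁻¹μ = [0.8326  1.7802  1.1634  2.7942  0.1328  0.1879]
h=Σ⁻¹𝟙 = [8.5458  17.7804  10.9774  15.6855  7.3719  9.9093]
a=μᵀg=0.893431  b=𝟙ᵀg=6.891001  c=𝟙ᵀh=70.270269  D=ac−b²=15.295748
λ₁=(c·0.113−b)/D = (70.270269·0.113−6.891001)/15.295748 = 0.068616
λ₂=(a−b·0.113)/D = (0.893431−6.891001·0.113)/15.295748 = 0.007502
w* = 0.068616·g + 0.007502·h:
  w_0 = 0.068616·0.8326 + 0.007502·8.5458 = 0.1212  (Pfizer)
  w_1 = 0.068616·1.7802 + 0.007502·17.7804 = 0.2555  (Honeywell)
  w_2 = 0.068616·1.1634 + 0.007502·10.9774 = 0.1622  (Nike)
  w_3 = 0.068616·2.7942 + 0.007502·15.6855 = 0.3094  (Qualcomm)
  w_4 = 0.068616·0.1328 + 0.007502·7.3719 = 0.0644  (Raytheon)
  w_5 = 0.068616·0.1879 + 0.007502·9.9093 = 0.0872  (Merck)
Σw_i=1.0000  μᵀw=0.1130
σ²=wᵀΣw=λ₁·μ_p+λ₂ = 0.068616·0.113 + 0.007502 = 0.015256 ≈ 0.0153


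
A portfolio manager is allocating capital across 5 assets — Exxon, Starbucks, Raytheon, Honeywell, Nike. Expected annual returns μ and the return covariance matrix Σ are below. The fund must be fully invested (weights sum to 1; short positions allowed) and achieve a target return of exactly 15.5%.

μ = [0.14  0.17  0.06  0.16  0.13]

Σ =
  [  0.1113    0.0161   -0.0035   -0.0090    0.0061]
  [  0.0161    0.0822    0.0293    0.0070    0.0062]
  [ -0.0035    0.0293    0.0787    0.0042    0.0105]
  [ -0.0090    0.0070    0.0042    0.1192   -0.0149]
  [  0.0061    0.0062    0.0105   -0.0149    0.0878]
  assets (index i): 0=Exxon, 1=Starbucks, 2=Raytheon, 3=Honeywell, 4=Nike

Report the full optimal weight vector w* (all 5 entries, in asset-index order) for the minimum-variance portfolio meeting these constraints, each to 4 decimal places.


u=Σ⁻¹μ = [1.0542  1.6476  -0.0937  1.5235  1.5608]
v=Σ⁻¹𝟙 = [8.6474  5.5964  9.0224  9.7671  10.9721]
a=μᵀu=0.868728  b=𝟙ᵀu=5.692473  c=𝟙ᵀv=44.005358  D=ac−b²=5.824439
λ₁=(c·0.155−b)/D = (44.005358·0.155−5.692473)/5.824439 = 0.193728
λ₂=(a−b·0.155)/D = (0.868728−5.692473·0.155)/5.824439 = -0.002336
w* = 0.193728·u + -0.002336·v:
  w_0 = 0.193728·1.0542 + -0.002336·8.6474 = 0.1840  (Exxon)
  w_1 = 0.193728·1.6476 + -0.002336·5.5964 = 0.3061  (Starbucks)
  w_2 = 0.193728·-0.0937 + -0.002336·9.0224 = -0.0392  (Raytheon)
  w_3 = 0.193728·1.5235 + -0.002336·9.7671 = 0.2723  (Honeywell)
  w_4 = 0.193728·1.5608 + -0.002336·10.9721 = 0.2767  (Nike)
Σw_i=1.0000  μᵀw=0.1550
σ²=wᵀΣw=λ₁·μ_p+λ₂ = 0.193728·0.155 + -0.002336 = 0.027692 ≈ 0.0277

0.1840  0.3061  -0.0392  0.2723  0.2767


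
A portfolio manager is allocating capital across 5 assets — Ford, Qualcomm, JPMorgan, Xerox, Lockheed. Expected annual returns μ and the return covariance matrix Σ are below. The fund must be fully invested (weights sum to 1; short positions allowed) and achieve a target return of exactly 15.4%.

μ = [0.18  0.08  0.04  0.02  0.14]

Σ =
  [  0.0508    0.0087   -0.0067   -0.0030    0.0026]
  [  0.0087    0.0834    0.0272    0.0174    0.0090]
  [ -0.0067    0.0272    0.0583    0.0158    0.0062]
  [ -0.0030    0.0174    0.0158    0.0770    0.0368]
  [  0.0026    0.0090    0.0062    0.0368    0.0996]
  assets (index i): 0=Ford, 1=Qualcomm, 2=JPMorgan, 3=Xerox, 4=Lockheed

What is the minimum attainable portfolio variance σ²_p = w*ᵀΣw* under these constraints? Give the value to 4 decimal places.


g=Σ⁻¹μ = [3.5277  0.2304  0.9781  -0.5396  1.4312]
h=Σ⁻¹𝟙 = [21.5194  2.4218  15.9107  7.3612  5.5493]
a=μᵀg=0.882120  b=𝟙ᵀg=5.627803  c=𝟙ᵀh=52.762508  D=ac−b²=14.870722
λ₁=(c·0.154−b)/D = (52.762508·0.154−5.627803)/14.870722 = 0.167956
λ₂=(a−b·0.154)/D = (0.882120−5.627803·0.154)/14.870722 = 0.001038
w* = 0.167956·g + 0.001038·h:
  w_0 = 0.167956·3.5277 + 0.001038·21.5194 = 0.6148  (Ford)
  w_1 = 0.167956·0.2304 + 0.001038·2.4218 = 0.0412  (Qualcomm)
  w_2 = 0.167956·0.9781 + 0.001038·15.9107 = 0.1808  (JPMorgan)
  w_3 = 0.167956·-0.5396 + 0.001038·7.3612 = -0.0830  (Xerox)
  w_4 = 0.167956·1.4312 + 0.001038·5.5493 = 0.2461  (Lockheed)
Σw_i=1.0000  μᵀw=0.1540
σ²=wᵀΣw=λ₁·μ_p+λ₂ = 0.167956·0.154 + 0.001038 = 0.026903 ≈ 0.0269

0.0269


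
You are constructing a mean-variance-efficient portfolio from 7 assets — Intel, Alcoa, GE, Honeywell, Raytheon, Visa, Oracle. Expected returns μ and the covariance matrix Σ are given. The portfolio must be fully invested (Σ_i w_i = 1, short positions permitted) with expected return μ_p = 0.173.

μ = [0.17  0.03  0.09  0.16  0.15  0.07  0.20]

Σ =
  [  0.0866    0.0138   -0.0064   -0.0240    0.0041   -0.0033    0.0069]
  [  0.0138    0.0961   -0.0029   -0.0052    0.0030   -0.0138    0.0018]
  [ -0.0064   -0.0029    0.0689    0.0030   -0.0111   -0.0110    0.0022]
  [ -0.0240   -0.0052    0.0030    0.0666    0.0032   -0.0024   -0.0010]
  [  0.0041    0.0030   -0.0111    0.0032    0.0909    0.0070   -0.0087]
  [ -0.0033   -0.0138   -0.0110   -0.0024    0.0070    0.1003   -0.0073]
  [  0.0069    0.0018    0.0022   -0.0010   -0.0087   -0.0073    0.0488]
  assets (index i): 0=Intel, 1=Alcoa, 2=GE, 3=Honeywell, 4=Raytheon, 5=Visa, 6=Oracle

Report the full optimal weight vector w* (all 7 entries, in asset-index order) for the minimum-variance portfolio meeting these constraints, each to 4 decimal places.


g=Σ⁻¹μ = [2.5907  0.2132  1.7908  3.2880  1.9384  1.2612  4.2451]
h=Σ⁻¹𝟙 = [15.1636  11.3389  19.2571  20.7817  12.4861  15.3690  22.0123]
a=μᵀg=2.362127  b=𝟙ᵀg=15.327390  c=𝟙ᵀh=116.408598  D=ac−b²=40.043046
λ₁=(c·0.173−b)/D = (116.408598·0.173−15.327390)/40.043046 = 0.120153
λ₂=(a−b·0.173)/D = (2.362127−15.327390·0.173)/40.043046 = -0.007230
w* = 0.120153·g + -0.007230·h:
  w_0 = 0.120153·2.5907 + -0.007230·15.1636 = 0.2016  (Intel)
  w_1 = 0.120153·0.2132 + -0.007230·11.3389 = -0.0564  (Alcoa)
  w_2 = 0.120153·1.7908 + -0.007230·19.2571 = 0.0759  (GE)
  w_3 = 0.120153·3.2880 + -0.007230·20.7817 = 0.2448  (Honeywell)
  w_4 = 0.120153·1.9384 + -0.007230·12.4861 = 0.1426  (Raytheon)
  w_5 = 0.120153·1.2612 + -0.007230·15.3690 = 0.0404  (Visa)
  w_6 = 0.120153·4.2451 + -0.007230·22.0123 = 0.3509  (Oracle)
Σw_i=1.0000  μᵀw=0.1730
σ²=wᵀΣw=λ₁·μ_p+λ₂ = 0.120153·0.173 + -0.007230 = 0.013556 ≈ 0.0136

0.2016  -0.0564  0.0759  0.2448  0.1426  0.0404  0.3509


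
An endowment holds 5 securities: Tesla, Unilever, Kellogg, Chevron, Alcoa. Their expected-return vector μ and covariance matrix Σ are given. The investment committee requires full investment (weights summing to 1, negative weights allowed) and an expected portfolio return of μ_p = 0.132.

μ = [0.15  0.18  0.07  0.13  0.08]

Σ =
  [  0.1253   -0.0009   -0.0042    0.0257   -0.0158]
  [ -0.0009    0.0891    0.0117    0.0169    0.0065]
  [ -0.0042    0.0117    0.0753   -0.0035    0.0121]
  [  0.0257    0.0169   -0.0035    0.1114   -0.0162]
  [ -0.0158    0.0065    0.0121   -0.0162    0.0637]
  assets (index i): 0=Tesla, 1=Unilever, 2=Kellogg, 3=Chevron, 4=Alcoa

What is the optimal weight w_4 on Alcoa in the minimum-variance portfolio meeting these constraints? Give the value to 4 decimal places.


0.2519

u=Σ⁻¹μ = [1.2409  1.6893  0.5339  0.8606  1.5087]
v=Σ⁻¹𝟙 = [8.7808  7.0322  10.2830  8.7417  17.4289]
a=μᵀu=0.760162  b=𝟙ᵀu=5.833455  c=𝟙ᵀv=52.266556  D=ac−b²=5.701870
λ₁=(c·0.132−b)/D = (52.266556·0.132−5.833455)/5.701870 = 0.186909
λ₂=(a−b·0.132)/D = (0.760162−5.833455·0.132)/5.701870 = -0.001728
w* = 0.186909·u + -0.001728·v:
  w_0 = 0.186909·1.2409 + -0.001728·8.7808 = 0.2168  (Tesla)
  w_1 = 0.186909·1.6893 + -0.001728·7.0322 = 0.3036  (Unilever)
  w_2 = 0.186909·0.5339 + -0.001728·10.2830 = 0.0820  (Kellogg)
  w_3 = 0.186909·0.8606 + -0.001728·8.7417 = 0.1457  (Chevron)
  w_4 = 0.186909·1.5087 + -0.001728·17.4289 = 0.2519  (Alcoa)
Σw_i=1.0000  μᵀw=0.1320
σ²=wᵀΣw=λ₁·μ_p+λ₂ = 0.186909·0.132 + -0.001728 = 0.022944 ≈ 0.0229


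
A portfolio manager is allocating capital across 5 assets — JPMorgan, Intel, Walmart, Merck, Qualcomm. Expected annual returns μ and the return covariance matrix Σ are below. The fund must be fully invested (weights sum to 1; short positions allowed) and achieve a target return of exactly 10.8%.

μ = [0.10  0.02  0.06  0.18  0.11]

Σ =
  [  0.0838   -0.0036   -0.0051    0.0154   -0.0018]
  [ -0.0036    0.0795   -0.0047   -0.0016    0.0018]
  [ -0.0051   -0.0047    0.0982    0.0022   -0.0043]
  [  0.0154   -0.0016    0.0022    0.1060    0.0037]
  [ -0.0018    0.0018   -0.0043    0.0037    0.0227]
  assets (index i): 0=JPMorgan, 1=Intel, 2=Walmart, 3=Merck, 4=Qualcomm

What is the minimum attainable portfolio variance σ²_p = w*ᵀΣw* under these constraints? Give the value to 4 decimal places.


0.0124

x=Σ⁻¹μ = [1.1132  0.2704  0.8641  1.3530  4.8558]
y=Σ⁻¹𝟙 = [13.2142  13.0510  13.3621  5.8406  45.6450]
a=μᵀx=0.946251  b=𝟙ᵀx=8.456409  c=𝟙ᵀy=91.112790  D=ac−b²=14.704753
λ₁=(c·0.108−b)/D = (91.112790·0.108−8.456409)/14.704753 = 0.094104
λ₂=(a−b·0.108)/D = (0.946251−8.456409·0.108)/14.704753 = 0.002241
w* = 0.094104·x + 0.002241·y:
  w_0 = 0.094104·1.1132 + 0.002241·13.2142 = 0.1344  (JPMorgan)
  w_1 = 0.094104·0.2704 + 0.002241·13.0510 = 0.0547  (Intel)
  w_2 = 0.094104·0.8641 + 0.002241·13.3621 = 0.1113  (Walmart)
  w_3 = 0.094104·1.3530 + 0.002241·5.8406 = 0.1404  (Merck)
  w_4 = 0.094104·4.8558 + 0.002241·45.6450 = 0.5593  (Qualcomm)
Σw_i=1.0000  μᵀw=0.1080
σ²=wᵀΣw=λ₁·μ_p+λ₂ = 0.094104·0.108 + 0.002241 = 0.012405 ≈ 0.0124


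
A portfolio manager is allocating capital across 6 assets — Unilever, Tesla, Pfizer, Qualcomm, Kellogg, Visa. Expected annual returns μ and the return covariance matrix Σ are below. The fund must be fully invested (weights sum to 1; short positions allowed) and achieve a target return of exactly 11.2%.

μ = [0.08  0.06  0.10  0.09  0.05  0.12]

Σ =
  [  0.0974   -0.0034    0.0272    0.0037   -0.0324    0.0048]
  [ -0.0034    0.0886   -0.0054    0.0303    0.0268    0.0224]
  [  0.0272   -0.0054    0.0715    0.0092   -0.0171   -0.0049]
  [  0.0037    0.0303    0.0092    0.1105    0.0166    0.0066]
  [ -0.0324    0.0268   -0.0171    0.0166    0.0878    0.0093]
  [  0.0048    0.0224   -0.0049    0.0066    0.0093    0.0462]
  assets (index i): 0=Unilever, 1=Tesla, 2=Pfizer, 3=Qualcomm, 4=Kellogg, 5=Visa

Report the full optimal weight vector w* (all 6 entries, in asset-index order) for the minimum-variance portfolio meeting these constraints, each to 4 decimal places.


p=Σ⁻¹μ = [0.5027  -0.2655  1.4864  0.4768  0.7588  2.6107]
q=Σ⁻¹𝟙 = [10.1839  2.4853  14.5530  3.5646  14.7003  17.4571]
a=μᵀp=0.567055  b=𝟙ᵀp=5.569808  c=𝟙ᵀq=62.944184  D=ac−b²=4.670026
λ₁=(c·0.112−b)/D = (62.944184·0.112−5.569808)/4.670026 = 0.316902
λ₂=(a−b·0.112)/D = (0.567055−5.569808·0.112)/4.670026 = -0.012155
w* = 0.316902·p + -0.012155·q:
  w_0 = 0.316902·0.5027 + -0.012155·10.1839 = 0.0355  (Unilever)
  w_1 = 0.316902·-0.2655 + -0.012155·2.4853 = -0.1144  (Tesla)
  w_2 = 0.316902·1.4864 + -0.012155·14.5530 = 0.2941  (Pfizer)
  w_3 = 0.316902·0.4768 + -0.012155·3.5646 = 0.1078  (Qualcomm)
  w_4 = 0.316902·0.7588 + -0.012155·14.7003 = 0.0618  (Kellogg)
  w_5 = 0.316902·2.6107 + -0.012155·17.4571 = 0.6152  (Visa)
Σw_i=1.0000  μᵀw=0.1120
σ²=wᵀΣw=λ₁·μ_p+λ₂ = 0.316902·0.112 + -0.012155 = 0.023338 ≈ 0.0233

0.0355  -0.1144  0.2941  0.1078  0.0618  0.6152


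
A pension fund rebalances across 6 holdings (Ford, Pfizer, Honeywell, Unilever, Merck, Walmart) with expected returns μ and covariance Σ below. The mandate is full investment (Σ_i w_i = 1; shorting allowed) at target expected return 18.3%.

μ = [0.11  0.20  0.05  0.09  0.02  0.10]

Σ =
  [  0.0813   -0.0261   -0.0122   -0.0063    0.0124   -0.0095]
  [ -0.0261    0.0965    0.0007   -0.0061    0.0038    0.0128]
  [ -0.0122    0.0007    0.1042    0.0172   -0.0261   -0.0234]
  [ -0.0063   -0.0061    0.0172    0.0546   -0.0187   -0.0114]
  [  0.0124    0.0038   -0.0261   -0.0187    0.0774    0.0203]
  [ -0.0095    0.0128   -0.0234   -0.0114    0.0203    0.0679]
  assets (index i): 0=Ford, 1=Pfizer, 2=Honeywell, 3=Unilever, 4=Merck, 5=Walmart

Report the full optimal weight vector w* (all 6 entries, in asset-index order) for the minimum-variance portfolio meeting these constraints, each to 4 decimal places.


u=Σ⁻¹μ = [2.7715  2.6976  0.8488  2.4364  0.0198  2.0477]
v=Σ⁻¹𝟙 = [21.4786  14.4377  16.0051  26.8752  15.2923  20.4670]
a=μᵀu=1.311262  b=𝟙ᵀu=10.821763  c=𝟙ᵀv=114.555962  D=ac−b²=33.102304
λ₁=(c·0.183−b)/D = (114.555962·0.183−10.821763)/33.102304 = 0.306383
λ₂=(a−b·0.183)/D = (1.311262−10.821763·0.183)/33.102304 = -0.020214
w* = 0.306383·u + -0.020214·v:
  w_0 = 0.306383·2.7715 + -0.020214·21.4786 = 0.4150  (Ford)
  w_1 = 0.306383·2.6976 + -0.020214·14.4377 = 0.5347  (Pfizer)
  w_2 = 0.306383·0.8488 + -0.020214·16.0051 = -0.0635  (Honeywell)
  w_3 = 0.306383·2.4364 + -0.020214·26.8752 = 0.2032  (Unilever)
  w_4 = 0.306383·0.0198 + -0.020214·15.2923 = -0.3031  (Merck)
  w_5 = 0.306383·2.0477 + -0.020214·20.4670 = 0.2137  (Walmart)
Σw_i=1.0000  μᵀw=0.1830
σ²=wᵀΣw=λ₁·μ_p+λ₂ = 0.306383·0.183 + -0.020214 = 0.035854 ≈ 0.0359

0.4150  0.5347  -0.0635  0.2032  -0.3031  0.2137


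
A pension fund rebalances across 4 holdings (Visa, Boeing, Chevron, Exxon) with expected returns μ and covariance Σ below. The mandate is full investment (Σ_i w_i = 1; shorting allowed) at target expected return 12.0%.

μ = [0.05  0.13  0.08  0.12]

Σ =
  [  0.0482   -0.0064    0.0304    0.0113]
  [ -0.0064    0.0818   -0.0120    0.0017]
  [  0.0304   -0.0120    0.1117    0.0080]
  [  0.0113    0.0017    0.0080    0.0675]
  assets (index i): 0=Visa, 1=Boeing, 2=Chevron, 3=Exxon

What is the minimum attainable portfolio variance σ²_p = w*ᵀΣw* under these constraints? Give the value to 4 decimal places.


0.0308

g=Σ⁻¹μ = [0.4792  1.6899  0.6544  1.5774]
h=Σ⁻¹𝟙 = [16.8100  14.0584  5.0970  11.0425]
a=μᵀg=0.485295  b=𝟙ᵀg=4.400957  c=𝟙ᵀh=47.007969  D=ac−b²=3.444310
λ₁=(c·0.120−b)/D = (47.007969·0.120−4.400957)/3.444310 = 0.360014
λ₂=(a−b·0.120)/D = (0.485295−4.400957·0.120)/3.444310 = -0.012432
w* = 0.360014·g + -0.012432·h:
  w_0 = 0.360014·0.4792 + -0.012432·16.8100 = -0.0365  (Visa)
  w_1 = 0.360014·1.6899 + -0.012432·14.0584 = 0.4336  (Boeing)
  w_2 = 0.360014·0.6544 + -0.012432·5.0970 = 0.1722  (Chevron)
  w_3 = 0.360014·1.5774 + -0.012432·11.0425 = 0.4306  (Exxon)
Σw_i=1.0000  μᵀw=0.1200
σ²=wᵀΣw=λ₁·μ_p+λ₂ = 0.360014·0.120 + -0.012432 = 0.030770 ≈ 0.0308


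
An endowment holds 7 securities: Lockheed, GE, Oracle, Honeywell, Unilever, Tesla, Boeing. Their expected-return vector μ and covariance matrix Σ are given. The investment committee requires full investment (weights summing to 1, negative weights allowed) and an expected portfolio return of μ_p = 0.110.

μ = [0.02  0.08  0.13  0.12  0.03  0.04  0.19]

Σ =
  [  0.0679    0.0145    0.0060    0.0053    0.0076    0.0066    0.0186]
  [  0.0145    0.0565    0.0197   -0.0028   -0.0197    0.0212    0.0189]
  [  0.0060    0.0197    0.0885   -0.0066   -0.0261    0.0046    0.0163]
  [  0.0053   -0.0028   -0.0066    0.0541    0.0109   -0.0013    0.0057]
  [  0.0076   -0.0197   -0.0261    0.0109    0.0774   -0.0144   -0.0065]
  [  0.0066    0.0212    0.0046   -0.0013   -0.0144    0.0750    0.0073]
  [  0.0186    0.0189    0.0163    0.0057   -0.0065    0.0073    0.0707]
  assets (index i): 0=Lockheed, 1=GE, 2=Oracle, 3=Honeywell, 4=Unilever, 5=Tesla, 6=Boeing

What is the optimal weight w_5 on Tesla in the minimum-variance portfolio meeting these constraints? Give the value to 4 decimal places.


x=Σ⁻¹μ = [-0.9429  0.7586  1.4029  2.0613  1.1134  0.3405  2.3103]
y=Σ⁻¹𝟙 = [4.3148  13.5216  13.7230  15.8912  21.0441  12.0569  5.6392]
a=μᵀx=0.957532  b=𝟙ᵀx=7.044010  c=𝟙ᵀy=86.190810  D=ac−b²=32.912360
λ₁=(c·0.110−b)/D = (86.190810·0.110−7.044010)/32.912360 = 0.074045
λ₂=(a−b·0.110)/D = (0.957532−7.044010·0.110)/32.912360 = 0.005551
w* = 0.074045·x + 0.005551·y:
  w_0 = 0.074045·-0.9429 + 0.005551·4.3148 = -0.0459  (Lockheed)
  w_1 = 0.074045·0.7586 + 0.005551·13.5216 = 0.1312  (GE)
  w_2 = 0.074045·1.4029 + 0.005551·13.7230 = 0.1800  (Oracle)
  w_3 = 0.074045·2.0613 + 0.005551·15.8912 = 0.2408  (Honeywell)
  w_4 = 0.074045·1.1134 + 0.005551·21.0441 = 0.1993  (Unilever)
  w_5 = 0.074045·0.3405 + 0.005551·12.0569 = 0.0921  (Tesla)
  w_6 = 0.074045·2.3103 + 0.005551·5.6392 = 0.2024  (Boeing)
Σw_i=1.0000  μᵀw=0.1100
σ²=wᵀΣw=λ₁·μ_p+λ₂ = 0.074045·0.110 + 0.005551 = 0.013696 ≈ 0.0137

0.0921
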